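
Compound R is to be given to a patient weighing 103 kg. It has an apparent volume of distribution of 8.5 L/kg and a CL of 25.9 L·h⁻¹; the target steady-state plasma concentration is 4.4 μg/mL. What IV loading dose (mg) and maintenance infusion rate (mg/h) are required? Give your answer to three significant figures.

(a) 3850 mg; (b) 114 mg/h

Vd = 8.5 L/kg × 103 kg = 875.5 L
Loading dose = Vd × C = 875.5 × 4.4 = 3852 mg
Infusion rate = 25.90 L/h × 4.4 mg/L = 114.0 mg/h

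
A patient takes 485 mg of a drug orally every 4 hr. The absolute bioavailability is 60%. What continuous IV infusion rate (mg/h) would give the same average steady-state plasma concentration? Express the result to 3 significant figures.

Equivalent systemic input: infusion rate = F·D/τ.
Rate = 0.6 × 485 / 4 = 72.75 mg/h

72.8 mg/h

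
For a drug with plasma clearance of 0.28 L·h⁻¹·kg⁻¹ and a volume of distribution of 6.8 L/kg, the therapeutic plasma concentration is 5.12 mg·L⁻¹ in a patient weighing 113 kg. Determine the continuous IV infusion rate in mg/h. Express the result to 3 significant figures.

CL = 0.28 L·h⁻¹·kg⁻¹ × 113 kg = 31.64 L/h
Vd does not affect the maintenance rate; only clearance governs steady-state input.
Rate = CL × Css = 31.64 × 5.12 = 162.0 mg/h

162 mg/h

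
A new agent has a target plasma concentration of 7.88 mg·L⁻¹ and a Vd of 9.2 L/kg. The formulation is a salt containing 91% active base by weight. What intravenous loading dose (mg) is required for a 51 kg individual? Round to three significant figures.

Total Vd = 9.2 × 51 = 469.2 L
LD = Vd × C / S = 469.2 × 7.880 / 0.91 = 4063 mg

4060 mg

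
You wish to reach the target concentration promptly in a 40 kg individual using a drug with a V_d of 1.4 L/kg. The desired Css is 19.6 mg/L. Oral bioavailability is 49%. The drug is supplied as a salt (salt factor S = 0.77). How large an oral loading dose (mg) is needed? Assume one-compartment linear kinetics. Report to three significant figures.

2910 mg

Vd(total) = 40 kg × 1.4 L/kg = 56.00 L
LD = Vd × C / F / S = 56.00 × 19.60 / 0.49 / 0.77 = 2909 mg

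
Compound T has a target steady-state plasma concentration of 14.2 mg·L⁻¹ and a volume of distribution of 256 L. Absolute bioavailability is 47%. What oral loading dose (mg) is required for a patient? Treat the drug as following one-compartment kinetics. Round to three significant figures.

7730 mg

LD = Vd × C / F = 256.0 × 14.20 / 0.47 = 7734 mg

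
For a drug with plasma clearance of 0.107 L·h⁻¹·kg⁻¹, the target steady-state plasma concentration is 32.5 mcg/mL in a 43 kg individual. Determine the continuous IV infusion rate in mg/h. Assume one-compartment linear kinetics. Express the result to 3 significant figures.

150 mg/h

CL = 0.107 L·h⁻¹·kg⁻¹ × 43 kg = 4.601 L/h
Infusion rate = CL · Css = 4.601 L/h × 32.5 mg/L = 149.5 mg/h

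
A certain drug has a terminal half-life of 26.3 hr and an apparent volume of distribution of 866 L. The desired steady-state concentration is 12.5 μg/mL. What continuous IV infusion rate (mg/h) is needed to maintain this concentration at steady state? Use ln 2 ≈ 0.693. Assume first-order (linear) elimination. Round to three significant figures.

k = 0.693/26.3 = 0.02635 h⁻¹, so CL = k·Vd = 0.02635 × 866.0 = 22.82 L/h
Infusion rate = CL × Css = 22.82 × 12.5 = 285.3 mg/h

285 mg/h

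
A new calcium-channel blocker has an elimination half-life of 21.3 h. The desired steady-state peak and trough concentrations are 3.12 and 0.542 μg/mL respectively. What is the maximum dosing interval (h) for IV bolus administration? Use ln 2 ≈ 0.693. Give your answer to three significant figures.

53.8 h

k = 0.693 / t½ = 0.693 / 21.3 = 0.03254 h⁻¹
Between IV bolus doses, concentration decays as C = C₀·e^(−kτ), so C_peak/C_trough = e^(kτ).
τ_max = ln(C_peak/C_trough) / k = ln(3.12/0.542) / 0.03254 = 1.750 / 0.03254 = 53.78 h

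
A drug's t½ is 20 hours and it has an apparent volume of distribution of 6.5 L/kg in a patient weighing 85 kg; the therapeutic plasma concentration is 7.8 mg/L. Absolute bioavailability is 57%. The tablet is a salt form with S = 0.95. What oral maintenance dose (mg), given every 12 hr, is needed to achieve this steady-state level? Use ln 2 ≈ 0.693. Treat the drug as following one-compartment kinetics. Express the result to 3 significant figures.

3310 mg

Vd(total) = 85 kg × 6.5 L/kg = 552.5 L
CL = 0.693 × Vd / t½ = 0.693 × 552.5 / 20 = 19.14 L/h
D = CL × Css × τ / F / S = 19.14 × 7.8 × 12 / 0.57 / 0.95 = 3308 mg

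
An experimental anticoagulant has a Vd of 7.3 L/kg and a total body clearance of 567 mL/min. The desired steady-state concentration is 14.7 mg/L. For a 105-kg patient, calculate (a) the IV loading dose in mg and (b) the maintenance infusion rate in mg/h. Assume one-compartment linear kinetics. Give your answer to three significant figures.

Vd(total) = 105 kg × 7.3 L/kg = 766.5 L
Loading: fill Vd to C_target → 766.5 L × 14.7 mg/L = 11270 mg
CL = 567 mL/min = 567 × 0.06 = 34.02 L/h
Maintenance infusion rate = CL × Css = 34.02 × 14.7 = 500.1 mg/h

(a) 11300 mg; (b) 500 mg/h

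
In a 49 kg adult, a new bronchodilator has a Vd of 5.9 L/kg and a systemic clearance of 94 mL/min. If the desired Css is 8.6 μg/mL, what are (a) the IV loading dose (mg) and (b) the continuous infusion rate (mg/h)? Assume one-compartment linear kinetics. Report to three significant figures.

Vd = 5.9 L/kg × 49 kg = 289.1 L
Loading: fill Vd to C_target → 289.1 L × 8.6 mg/L = 2486 mg
CL = 94 mL/min × 60/1000 = 5.640 L/h
Maintenance infusion rate = CL × Css = 5.640 × 8.6 = 48.50 mg/h

(a) 2490 mg; (b) 48.5 mg/h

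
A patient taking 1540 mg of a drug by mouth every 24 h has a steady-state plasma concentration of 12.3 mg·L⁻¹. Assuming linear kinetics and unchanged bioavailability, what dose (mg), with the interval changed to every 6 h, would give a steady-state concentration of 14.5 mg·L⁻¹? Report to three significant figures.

With linear kinetics, Css is proportional to dose rate (D/τ) at fixed clearance.
D₂ = D₁ × (Css,target / Css,current) × (τ₂/τ₁) = 1540 × (14.5/12.3) × (6/24) = 453.9 mg

454 mg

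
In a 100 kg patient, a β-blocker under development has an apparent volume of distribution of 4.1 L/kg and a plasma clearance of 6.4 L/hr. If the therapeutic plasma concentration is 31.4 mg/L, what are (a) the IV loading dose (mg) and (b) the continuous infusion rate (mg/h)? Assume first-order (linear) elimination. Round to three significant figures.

(a) 12900 mg; (b) 201 mg/h

Total Vd = 4.1 × 100 = 410.0 L
Loading dose = Vd × C = 410.0 × 31.4 = 12870 mg
Maintenance infusion rate = CL × Css = 6.400 × 31.4 = 201.0 mg/h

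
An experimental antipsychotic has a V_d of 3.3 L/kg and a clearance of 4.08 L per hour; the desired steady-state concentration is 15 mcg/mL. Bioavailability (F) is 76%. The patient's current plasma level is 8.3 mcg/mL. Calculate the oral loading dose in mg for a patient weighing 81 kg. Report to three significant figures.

Vd = 3.3 L/kg × 81 kg = 267.3 L
Concentration deficit ΔC = 15 − 8.3 = 6.700 mg/L
LD = Vd × ΔC / F = 267.3 × 6.700 / 0.76 = 2356 mg

2360 mg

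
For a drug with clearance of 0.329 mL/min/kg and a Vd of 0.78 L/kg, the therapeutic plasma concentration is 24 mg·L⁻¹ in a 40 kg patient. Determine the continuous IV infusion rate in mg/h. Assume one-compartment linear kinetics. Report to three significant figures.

CL = 0.329 mL/min/kg × 40 kg = 13.16 mL/min = 13.16 × 60/1000 = 0.7896 L/h
Maintenance depends on clearance, not Vd — rate in must match rate out.
Infusion rate = CL · Css = 0.7896 L/h × 24 mg/L = 18.95 mg/h

19.0 mg/h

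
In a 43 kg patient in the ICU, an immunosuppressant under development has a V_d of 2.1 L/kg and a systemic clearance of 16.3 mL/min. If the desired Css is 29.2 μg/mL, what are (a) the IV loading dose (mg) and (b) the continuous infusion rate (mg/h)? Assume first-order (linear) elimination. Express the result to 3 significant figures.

Total Vd = 2.1 × 43 = 90.30 L
Loading: fill Vd to C_target → 90.30 L × 29.2 mg/L = 2637 mg
CL = 16.3 mL/min × 60/1000 = 0.9780 L/h
Maintenance infusion rate = CL × Css = 0.9780 × 29.2 = 28.56 mg/h

(a) 2640 mg; (b) 28.6 mg/h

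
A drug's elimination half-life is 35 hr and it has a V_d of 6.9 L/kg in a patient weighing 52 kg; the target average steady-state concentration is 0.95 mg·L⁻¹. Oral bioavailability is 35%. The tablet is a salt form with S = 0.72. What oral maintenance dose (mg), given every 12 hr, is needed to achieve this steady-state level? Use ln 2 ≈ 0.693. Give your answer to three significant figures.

321 mg

Vd(total) = 52 kg × 6.9 L/kg = 358.8 L
CL = 0.693 × Vd / t½ = 0.693 × 358.8 / 35 = 7.104 L/h
D = CL × Css × τ / F / S = 7.104 × 0.95 × 12 / 0.35 / 0.72 = 321.4 mg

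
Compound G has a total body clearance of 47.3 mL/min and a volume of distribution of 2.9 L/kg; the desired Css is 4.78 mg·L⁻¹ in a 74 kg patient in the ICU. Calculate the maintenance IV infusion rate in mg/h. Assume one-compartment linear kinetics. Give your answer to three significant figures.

CL = 47.3 mL/min × 60/1000 = 2.838 L/h
Vd does not affect the maintenance rate; only clearance governs steady-state input.
Infusion rate = CL · Css = 2.838 L/h × 4.78 mg/L = 13.57 mg/h

13.6 mg/h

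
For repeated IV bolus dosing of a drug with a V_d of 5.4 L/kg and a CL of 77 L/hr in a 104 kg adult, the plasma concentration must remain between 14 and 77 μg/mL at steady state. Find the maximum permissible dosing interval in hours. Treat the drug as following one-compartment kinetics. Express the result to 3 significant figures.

12.4 h

Vd = 5.4 L/kg × 104 kg = 561.6 L
k = CL / Vd = 77.00 / 561.6 = 0.1371 h⁻¹
Between IV bolus doses, concentration decays as C = C₀·e^(−kτ), so C_peak/C_trough = e^(kτ).
τ_max = ln(C_peak/C_trough) / k = ln(77/14) / 0.1371 = 1.705 / 0.1371 = 12.44 h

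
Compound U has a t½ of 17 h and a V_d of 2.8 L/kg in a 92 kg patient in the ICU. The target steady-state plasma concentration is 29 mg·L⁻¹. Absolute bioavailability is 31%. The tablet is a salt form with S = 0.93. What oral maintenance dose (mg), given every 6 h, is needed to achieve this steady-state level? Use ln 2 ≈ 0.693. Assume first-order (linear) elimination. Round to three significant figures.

6340 mg

Total Vd = 2.8 × 92 = 257.6 L
CL = ln 2 · Vd / t½ = 0.693 × 257.6 / 17 = 10.50 L/h
D = CL × Css × τ / F / S = 10.50 × 29 × 6 / 0.31 / 0.93 = 6337 mg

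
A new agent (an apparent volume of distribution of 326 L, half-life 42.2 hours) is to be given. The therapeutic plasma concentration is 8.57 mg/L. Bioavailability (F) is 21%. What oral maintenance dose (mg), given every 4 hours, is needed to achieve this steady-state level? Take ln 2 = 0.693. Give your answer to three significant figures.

874 mg

CL = 0.693 × Vd / t½ = 0.693 × 326.0 / 42.2 = 5.354 L/h
D = CL × Css × τ / F = 5.354 × 8.57 × 4 / 0.21 = 874.0 mg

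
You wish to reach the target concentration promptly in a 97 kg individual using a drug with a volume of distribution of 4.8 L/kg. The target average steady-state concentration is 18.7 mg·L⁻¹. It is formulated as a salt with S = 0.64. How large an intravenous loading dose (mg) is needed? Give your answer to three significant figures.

Vd = 4.8 L/kg × 97 kg = 465.6 L
LD = Vd × C / S = 465.6 × 18.70 / 0.64 = 13600 mg

13600 mg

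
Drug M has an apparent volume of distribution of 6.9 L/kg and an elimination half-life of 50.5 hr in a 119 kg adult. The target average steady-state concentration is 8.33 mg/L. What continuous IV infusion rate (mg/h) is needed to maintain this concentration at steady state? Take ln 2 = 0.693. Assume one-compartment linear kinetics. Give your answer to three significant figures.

Vd = 6.9 L/kg × 119 kg = 821.1 L
CL = ln 2 · Vd / t½ = 0.693 × 821.1 / 50.5 = 11.27 L/h
Infusion rate = CL × Css = 11.27 × 8.33 = 93.88 mg/h

93.9 mg/h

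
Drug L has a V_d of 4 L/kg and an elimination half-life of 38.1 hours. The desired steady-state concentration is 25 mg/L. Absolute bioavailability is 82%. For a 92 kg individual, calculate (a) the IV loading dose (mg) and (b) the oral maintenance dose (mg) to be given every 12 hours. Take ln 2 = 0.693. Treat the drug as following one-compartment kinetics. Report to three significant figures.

(a) 9200 mg; (b) 2450 mg

Vd = 4 L/kg × 92 kg = 368.0 L
LD = Vd × C = 368.0 × 25 = 9200 mg
CL = 0.693 × Vd / t½ = 0.693 × 368.0 / 38.1 = 6.694 L/h
D = CL × Css × τ / F = 6.694 × 25 × 12 / 0.82 = 2449 mg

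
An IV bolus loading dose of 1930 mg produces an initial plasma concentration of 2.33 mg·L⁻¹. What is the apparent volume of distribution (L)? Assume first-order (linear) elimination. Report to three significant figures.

828 L

Immediately after an IV bolus, C₀ = Dose / Vd, so Vd = Dose / C₀.
Vd = 1930 / 2.33 = 828.3 L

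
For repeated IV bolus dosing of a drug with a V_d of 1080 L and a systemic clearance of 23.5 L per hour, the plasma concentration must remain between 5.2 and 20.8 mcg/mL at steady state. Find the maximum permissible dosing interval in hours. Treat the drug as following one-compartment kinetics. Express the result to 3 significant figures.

k = CL / Vd = 23.50 / 1080 = 0.02176 h⁻¹
Between IV bolus doses, concentration decays as C = C₀·e^(−kτ), so C_peak/C_trough = e^(kτ).
τ_max = ln(C_peak/C_trough) / k = ln(20.8/5.2) / 0.02176 = 1.386 / 0.02176 = 63.69 h

63.7 h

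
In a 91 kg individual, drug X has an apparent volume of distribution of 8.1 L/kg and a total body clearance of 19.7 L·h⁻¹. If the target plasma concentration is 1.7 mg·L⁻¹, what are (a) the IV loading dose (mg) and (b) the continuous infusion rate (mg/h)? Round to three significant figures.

Total Vd = 8.1 × 91 = 737.1 L
Loading: fill Vd to C_target → 737.1 L × 1.7 mg/L = 1253 mg
Maintenance: replace elimination → rate = CL × Css = 19.70 × 1.7 = 33.49 mg/h

(a) 1250 mg; (b) 33.5 mg/h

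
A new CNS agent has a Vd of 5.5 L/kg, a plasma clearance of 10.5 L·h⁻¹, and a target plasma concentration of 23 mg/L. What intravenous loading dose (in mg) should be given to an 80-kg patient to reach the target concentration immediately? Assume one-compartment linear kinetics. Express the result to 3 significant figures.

Vd(total) = 80 kg × 5.5 L/kg = 440.0 L
The loading dose fills Vd to the target concentration; clearance is irrelevant here.
LD = Vd × C = 440.0 × 23.00 = 10120 mg

10100 mg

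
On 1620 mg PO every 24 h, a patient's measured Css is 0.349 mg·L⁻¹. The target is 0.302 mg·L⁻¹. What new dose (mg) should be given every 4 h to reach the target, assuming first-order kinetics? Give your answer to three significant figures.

234 mg

For first-order elimination, Css ∝ F·D/(CL·τ); F and CL are unchanged, so Css ∝ D/τ.
D₂ = D₁ × (Css,target / Css,current) × (τ₂/τ₁) = 1620 × (0.302/0.349) × (4/24) = 233.6 mg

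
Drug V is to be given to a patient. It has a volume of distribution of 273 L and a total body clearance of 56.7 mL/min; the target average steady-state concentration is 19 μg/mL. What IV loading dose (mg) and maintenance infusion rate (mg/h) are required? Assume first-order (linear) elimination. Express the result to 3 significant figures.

LD = Vd · C_target = 273.0 × 19 = 5187 mg
CL = 56.7 mL/min = 56.7 × 0.06 = 3.402 L/h
Maintenance infusion rate = CL × Css = 3.402 × 19 = 64.64 mg/h

(a) 5190 mg; (b) 64.6 mg/h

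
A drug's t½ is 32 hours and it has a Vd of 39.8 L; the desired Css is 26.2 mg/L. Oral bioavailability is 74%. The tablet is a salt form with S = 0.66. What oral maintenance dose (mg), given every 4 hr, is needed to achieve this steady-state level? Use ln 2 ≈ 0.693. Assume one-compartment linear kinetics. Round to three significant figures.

CL = 0.693 × Vd / t½ = 0.693 × 39.80 / 32 = 0.8619 L/h
D = CL × Css × τ / F / S = 0.8619 × 26.2 × 4 / 0.74 / 0.66 = 184.9 mg

185 mg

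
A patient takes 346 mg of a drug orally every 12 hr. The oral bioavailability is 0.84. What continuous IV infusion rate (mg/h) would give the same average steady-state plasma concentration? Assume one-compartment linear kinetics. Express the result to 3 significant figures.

Equivalent systemic input: infusion rate = F·D/τ.
Rate = 0.84 × 346 / 12 = 24.22 mg/h

24.2 mg/h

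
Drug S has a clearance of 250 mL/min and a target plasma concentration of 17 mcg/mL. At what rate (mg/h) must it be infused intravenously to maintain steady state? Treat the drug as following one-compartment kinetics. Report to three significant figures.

255 mg/h

CL = 250 mL/min × 60/1000 = 15.00 L/h
At steady state, infusion rate equals elimination rate: rate in = CL × Css.
Infusion rate = CL · Css = 15.00 L/h × 17 mg/L = 255.0 mg/h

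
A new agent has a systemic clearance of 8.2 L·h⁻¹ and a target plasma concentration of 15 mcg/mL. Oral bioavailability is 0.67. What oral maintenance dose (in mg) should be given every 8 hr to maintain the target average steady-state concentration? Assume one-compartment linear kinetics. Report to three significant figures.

1470 mg

At steady state, dose per interval replaces the amount cleared in that interval: F·D/τ = CL·Css.
D = CL × Css × τ / F = 8.200 × 15 × 8 / 0.67 = 1469 mg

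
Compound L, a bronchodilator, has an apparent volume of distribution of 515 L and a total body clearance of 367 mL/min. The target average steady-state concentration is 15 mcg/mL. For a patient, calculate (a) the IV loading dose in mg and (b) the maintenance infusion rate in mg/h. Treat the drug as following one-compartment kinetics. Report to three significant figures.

(a) 7730 mg; (b) 330 mg/h

Loading dose = Vd × C = 515.0 × 15 = 7725 mg
CL = 367 mL/min × 60/1000 = 22.02 L/h
Infusion rate = 22.02 L/h × 15 mg/L = 330.3 mg/h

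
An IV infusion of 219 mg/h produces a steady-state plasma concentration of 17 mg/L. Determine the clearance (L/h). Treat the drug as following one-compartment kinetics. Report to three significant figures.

12.9 L/h

At steady state, infusion rate = CL × Css, so CL = rate / Css.
CL = 219 / 17 = 12.88 L/h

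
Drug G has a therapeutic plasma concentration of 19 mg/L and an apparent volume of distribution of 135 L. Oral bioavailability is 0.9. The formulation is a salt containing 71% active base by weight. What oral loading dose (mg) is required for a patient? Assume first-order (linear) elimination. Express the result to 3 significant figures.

LD = Vd × C / F / S = 135.0 × 19.00 / 0.9 / 0.71 = 4014 mg

4010 mg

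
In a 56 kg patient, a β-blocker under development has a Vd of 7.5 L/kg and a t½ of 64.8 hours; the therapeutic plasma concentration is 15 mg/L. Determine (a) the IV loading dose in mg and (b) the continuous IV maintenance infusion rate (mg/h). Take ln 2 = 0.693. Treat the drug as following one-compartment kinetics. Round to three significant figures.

(a) 6300 mg; (b) 67.4 mg/h

Vd = 7.5 L/kg × 56 kg = 420.0 L
LD = Vd × C = 420.0 × 15 = 6300 mg
CL = 0.693 × Vd / t½ = 0.693 × 420.0 / 64.8 = 4.492 L/h
Infusion rate = CL × Css = 4.492 × 15 = 67.38 mg/h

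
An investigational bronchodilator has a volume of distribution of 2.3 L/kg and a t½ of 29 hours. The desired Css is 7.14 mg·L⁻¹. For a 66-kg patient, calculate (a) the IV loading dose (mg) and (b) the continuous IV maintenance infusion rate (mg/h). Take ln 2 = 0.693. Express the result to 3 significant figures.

(a) 1080 mg; (b) 25.9 mg/h

Total Vd = 2.3 × 66 = 151.8 L
LD = Vd × C = 151.8 × 7.14 = 1084 mg
CL = 0.693 × Vd / t½ = 0.693 × 151.8 / 29 = 3.627 L/h
Infusion rate = CL × Css = 3.627 × 7.14 = 25.90 mg/h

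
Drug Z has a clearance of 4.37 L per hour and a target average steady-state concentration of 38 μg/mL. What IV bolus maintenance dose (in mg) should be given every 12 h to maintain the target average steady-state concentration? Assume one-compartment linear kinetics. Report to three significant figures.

1990 mg

At steady state, dose per interval replaces the amount cleared in that interval: D/τ = CL·Css.
D = CL × Css × τ = 4.370 × 38 × 12 = 1993 mg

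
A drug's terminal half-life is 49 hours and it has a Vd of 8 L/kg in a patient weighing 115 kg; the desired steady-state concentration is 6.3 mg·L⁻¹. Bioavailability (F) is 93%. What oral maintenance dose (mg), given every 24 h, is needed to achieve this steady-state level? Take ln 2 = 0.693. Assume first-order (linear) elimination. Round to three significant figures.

2120 mg

Total Vd = 8 × 115 = 920.0 L
CL = ln 2 · Vd / t½ = 0.693 × 920.0 / 49 = 13.01 L/h
D = CL × Css × τ / F = 13.01 × 6.3 × 24 / 0.93 = 2115 mg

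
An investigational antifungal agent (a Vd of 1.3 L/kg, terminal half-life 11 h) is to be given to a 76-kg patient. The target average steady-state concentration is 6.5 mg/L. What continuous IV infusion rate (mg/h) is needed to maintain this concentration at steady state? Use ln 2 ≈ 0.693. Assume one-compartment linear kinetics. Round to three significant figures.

Vd = 1.3 L/kg × 76 kg = 98.80 L
k = 0.693/11 = 0.06300 h⁻¹, so CL = k·Vd = 0.06300 × 98.80 = 6.224 L/h
Infusion rate = CL × Css = 6.224 × 6.5 = 40.46 mg/h

40.5 mg/h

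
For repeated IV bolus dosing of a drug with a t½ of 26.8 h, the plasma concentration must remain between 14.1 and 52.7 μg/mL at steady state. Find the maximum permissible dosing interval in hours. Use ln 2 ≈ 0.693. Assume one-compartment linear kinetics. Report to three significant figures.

51.0 h

k = 0.693 / t½ = 0.693 / 26.8 = 0.02586 h⁻¹
Between IV bolus doses, concentration decays as C = C₀·e^(−kτ), so C_peak/C_trough = e^(kτ).
τ_max = ln(C_peak/C_trough) / k = ln(52.7/14.1) / 0.02586 = 1.318 / 0.02586 = 50.97 h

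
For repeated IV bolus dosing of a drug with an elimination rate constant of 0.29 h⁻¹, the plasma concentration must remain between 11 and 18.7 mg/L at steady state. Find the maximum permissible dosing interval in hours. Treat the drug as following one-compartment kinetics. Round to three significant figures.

1.83 h

Between IV bolus doses, concentration decays as C = C₀·e^(−kτ), so C_peak/C_trough = e^(kτ).
τ_max = ln(C_peak/C_trough) / k = ln(18.7/11) / 0.2900 = 0.5306 / 0.2900 = 1.830 h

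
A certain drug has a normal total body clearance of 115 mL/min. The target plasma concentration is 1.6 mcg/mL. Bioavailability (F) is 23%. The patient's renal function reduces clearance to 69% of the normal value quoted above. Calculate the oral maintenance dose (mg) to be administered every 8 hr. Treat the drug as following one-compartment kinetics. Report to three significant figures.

265 mg

CL = 115 mL/min × 60/1000 = 6.900 L/h
Patient clearance = 0.69 × 6.900 = 4.761 L/h
D = CL × Css × τ / F = 4.761 × 1.6 × 8 / 0.23 = 265.0 mg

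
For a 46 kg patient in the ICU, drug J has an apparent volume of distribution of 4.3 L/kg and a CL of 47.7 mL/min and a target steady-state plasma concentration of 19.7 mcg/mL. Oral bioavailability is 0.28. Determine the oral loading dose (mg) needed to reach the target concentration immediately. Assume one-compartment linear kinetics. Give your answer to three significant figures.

Total Vd = 4.3 × 46 = 197.8 L
The loading dose fills Vd to the target concentration; clearance is irrelevant here.
LD = Vd × C / F = 197.8 × 19.70 / 0.28 = 13920 mg

13900 mg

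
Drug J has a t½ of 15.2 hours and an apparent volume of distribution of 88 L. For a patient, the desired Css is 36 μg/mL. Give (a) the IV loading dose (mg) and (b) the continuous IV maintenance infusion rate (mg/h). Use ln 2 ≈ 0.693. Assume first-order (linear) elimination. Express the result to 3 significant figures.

(a) 3170 mg; (b) 144 mg/h

LD = Vd × C = 88.00 × 36 = 3168 mg
CL = 0.693 × Vd / t½ = 0.693 × 88.00 / 15.2 = 4.012 L/h
Infusion rate = CL × Css = 4.012 × 36 = 144.4 mg/h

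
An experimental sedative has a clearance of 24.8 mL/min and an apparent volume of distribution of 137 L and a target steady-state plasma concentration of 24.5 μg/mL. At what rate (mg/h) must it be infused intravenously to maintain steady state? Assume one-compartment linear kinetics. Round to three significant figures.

CL = 24.8 mL/min × 60/1000 = 1.488 L/h
At steady state, infusion rate equals elimination rate: rate in = CL × Css.
Rate = CL × Css = 1.488 × 24.5 = 36.46 mg/h

36.5 mg/h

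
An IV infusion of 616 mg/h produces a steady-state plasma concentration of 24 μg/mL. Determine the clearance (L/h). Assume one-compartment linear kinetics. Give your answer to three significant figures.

At steady state, infusion rate = CL × Css, so CL = rate / Css.
CL = 616 / 24 = 25.67 L/h

25.7 L/h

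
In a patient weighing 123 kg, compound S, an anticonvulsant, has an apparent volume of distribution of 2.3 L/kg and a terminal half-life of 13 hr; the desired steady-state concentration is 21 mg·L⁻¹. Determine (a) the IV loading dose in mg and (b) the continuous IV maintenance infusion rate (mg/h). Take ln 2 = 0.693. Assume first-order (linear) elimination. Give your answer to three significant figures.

(a) 5940 mg; (b) 317 mg/h

Vd = 2.3 L/kg × 123 kg = 282.9 L
LD = Vd × C = 282.9 × 21 = 5941 mg
CL = 0.693 × Vd / t½ = 0.693 × 282.9 / 13 = 15.08 L/h
Infusion rate = CL × Css = 15.08 × 21 = 316.7 mg/h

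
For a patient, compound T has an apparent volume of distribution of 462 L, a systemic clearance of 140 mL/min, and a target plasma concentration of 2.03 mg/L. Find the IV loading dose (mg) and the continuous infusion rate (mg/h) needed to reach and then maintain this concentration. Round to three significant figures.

Loading: fill Vd to C_target → 462.0 L × 2.03 mg/L = 937.9 mg
CL = 140 mL/min = 140 × 0.06 = 8.400 L/h
Infusion rate = 8.400 L/h × 2.03 mg/L = 17.05 mg/h

(a) 938 mg; (b) 17.1 mg/h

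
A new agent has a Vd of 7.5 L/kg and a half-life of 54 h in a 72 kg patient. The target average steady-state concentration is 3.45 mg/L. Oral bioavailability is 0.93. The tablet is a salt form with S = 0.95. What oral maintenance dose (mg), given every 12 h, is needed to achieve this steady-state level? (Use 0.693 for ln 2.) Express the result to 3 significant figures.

325 mg

Vd(total) = 72 kg × 7.5 L/kg = 540.0 L
CL = 0.693 × Vd / t½ = 0.693 × 540.0 / 54 = 6.930 L/h
D = CL × Css × τ / F / S = 6.930 × 3.45 × 12 / 0.93 / 0.95 = 324.7 mg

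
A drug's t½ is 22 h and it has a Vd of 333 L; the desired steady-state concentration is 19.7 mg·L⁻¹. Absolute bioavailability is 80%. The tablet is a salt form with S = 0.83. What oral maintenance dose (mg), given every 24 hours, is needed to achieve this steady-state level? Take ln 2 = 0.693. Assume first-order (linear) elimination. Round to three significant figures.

7470 mg

k = 0.693/22 = 0.03150 h⁻¹, so CL = k·Vd = 0.03150 × 333.0 = 10.49 L/h
D = CL × Css × τ / F / S = 10.49 × 19.7 × 24 / 0.8 / 0.83 = 7469 mg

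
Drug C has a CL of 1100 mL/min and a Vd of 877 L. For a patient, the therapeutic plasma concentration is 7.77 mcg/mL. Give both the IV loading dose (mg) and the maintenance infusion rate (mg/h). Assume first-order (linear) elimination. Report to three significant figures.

Loading: fill Vd to C_target → 877.0 L × 7.77 mg/L = 6814 mg
Convert clearance: 1100 mL/min × 60 min/h ÷ 1000 mL/L = 66.00 L/h
Maintenance infusion rate = CL × Css = 66.00 × 7.77 = 512.8 mg/h

(a) 6810 mg; (b) 513 mg/h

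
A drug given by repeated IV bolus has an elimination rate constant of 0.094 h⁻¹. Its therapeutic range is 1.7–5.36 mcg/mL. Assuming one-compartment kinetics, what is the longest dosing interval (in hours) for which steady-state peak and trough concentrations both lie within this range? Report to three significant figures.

12.2 h

Between IV bolus doses, concentration decays as C = C₀·e^(−kτ), so C_peak/C_trough = e^(kτ).
τ_max = ln(C_peak/C_trough) / k = ln(5.36/1.7) / 0.09400 = 1.148 / 0.09400 = 12.21 h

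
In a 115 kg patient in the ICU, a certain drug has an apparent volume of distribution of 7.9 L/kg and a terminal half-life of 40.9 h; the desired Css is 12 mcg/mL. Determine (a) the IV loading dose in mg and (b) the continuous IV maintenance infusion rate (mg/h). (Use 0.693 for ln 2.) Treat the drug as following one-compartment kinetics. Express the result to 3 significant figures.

(a) 10900 mg; (b) 185 mg/h

Vd = 7.9 L/kg × 115 kg = 908.5 L
LD = Vd × C = 908.5 × 12 = 10900 mg
CL = 0.693 × Vd / t½ = 0.693 × 908.5 / 40.9 = 15.39 L/h
Infusion rate = CL × Css = 15.39 × 12 = 184.7 mg/h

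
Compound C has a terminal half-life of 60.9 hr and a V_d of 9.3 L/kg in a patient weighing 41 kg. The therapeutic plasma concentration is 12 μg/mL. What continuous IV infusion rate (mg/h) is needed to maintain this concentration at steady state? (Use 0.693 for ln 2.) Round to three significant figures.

52.1 mg/h

Total Vd = 9.3 × 41 = 381.3 L
CL = 0.693 × Vd / t½ = 0.693 × 381.3 / 60.9 = 4.339 L/h
Infusion rate = CL × Css = 4.339 × 12 = 52.07 mg/h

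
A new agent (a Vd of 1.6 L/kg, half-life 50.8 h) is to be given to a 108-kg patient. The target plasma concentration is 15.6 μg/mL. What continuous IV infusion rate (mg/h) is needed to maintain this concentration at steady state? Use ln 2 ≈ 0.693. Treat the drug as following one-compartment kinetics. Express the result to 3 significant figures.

36.8 mg/h

Vd(total) = 108 kg × 1.6 L/kg = 172.8 L
CL = 0.693 × Vd / t½ = 0.693 × 172.8 / 50.8 = 2.357 L/h
Infusion rate = CL × Css = 2.357 × 15.6 = 36.77 mg/h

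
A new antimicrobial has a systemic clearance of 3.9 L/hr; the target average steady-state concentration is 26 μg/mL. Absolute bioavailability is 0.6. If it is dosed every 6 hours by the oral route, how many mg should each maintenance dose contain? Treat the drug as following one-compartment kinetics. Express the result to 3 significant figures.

1010 mg

D = CL × Css × τ / F = 3.900 × 26 × 6 / 0.6 = 1014 mg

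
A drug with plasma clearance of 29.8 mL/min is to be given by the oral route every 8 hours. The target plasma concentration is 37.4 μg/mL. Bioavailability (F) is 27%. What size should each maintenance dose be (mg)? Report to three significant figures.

1980 mg

CL = 29.8 mL/min × 60/1000 = 1.788 L/h
D = CL × Css × τ / F = 1.788 × 37.4 × 8 / 0.27 = 1981 mg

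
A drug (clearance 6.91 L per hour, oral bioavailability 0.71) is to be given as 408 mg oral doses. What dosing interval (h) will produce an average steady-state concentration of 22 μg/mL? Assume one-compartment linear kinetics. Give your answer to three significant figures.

1.91 h

F·D/τ = CL·Css → τ = F·D / (CL·Css).
τ = 0.71 × 408 / (6.91 × 22) = 1.906 h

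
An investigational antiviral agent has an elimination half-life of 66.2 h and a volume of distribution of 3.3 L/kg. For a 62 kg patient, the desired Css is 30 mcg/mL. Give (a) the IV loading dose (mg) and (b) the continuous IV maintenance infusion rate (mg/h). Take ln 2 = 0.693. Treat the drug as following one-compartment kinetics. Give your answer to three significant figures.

(a) 6140 mg; (b) 64.3 mg/h

Total Vd = 3.3 × 62 = 204.6 L
LD = Vd × C = 204.6 × 30 = 6138 mg
CL = 0.693 × Vd / t½ = 0.693 × 204.6 / 66.2 = 2.142 L/h
Infusion rate = CL × Css = 2.142 × 30 = 64.26 mg/h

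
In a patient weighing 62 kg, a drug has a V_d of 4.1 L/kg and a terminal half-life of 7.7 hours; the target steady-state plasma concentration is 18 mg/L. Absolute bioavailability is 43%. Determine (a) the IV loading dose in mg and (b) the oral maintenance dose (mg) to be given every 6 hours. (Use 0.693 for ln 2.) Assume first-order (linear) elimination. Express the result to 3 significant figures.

Vd = 4.1 L/kg × 62 kg = 254.2 L
LD = Vd × C = 254.2 × 18 = 4576 mg
CL = 0.693 × Vd / t½ = 0.693 × 254.2 / 7.7 = 22.88 L/h
D = CL × Css × τ / F = 22.88 × 18 × 6 / 0.43 = 5747 mg

(a) 4580 mg; (b) 5750 mg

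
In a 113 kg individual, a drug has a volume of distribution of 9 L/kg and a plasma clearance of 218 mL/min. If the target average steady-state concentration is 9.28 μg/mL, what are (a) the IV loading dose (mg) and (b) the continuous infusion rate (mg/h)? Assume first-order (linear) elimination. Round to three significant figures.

Vd(total) = 113 kg × 9 L/kg = 1017 L
Loading dose = Vd × C = 1017 × 9.28 = 9438 mg
CL = 218 mL/min = 218 × 0.06 = 13.08 L/h
Maintenance: replace elimination → rate = CL × Css = 13.08 × 9.28 = 121.4 mg/h

(a) 9440 mg; (b) 121 mg/h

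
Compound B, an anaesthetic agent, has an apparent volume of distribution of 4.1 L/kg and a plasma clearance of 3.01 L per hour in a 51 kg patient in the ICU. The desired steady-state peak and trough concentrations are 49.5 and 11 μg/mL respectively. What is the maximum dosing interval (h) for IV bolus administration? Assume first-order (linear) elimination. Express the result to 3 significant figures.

Vd(total) = 51 kg × 4.1 L/kg = 209.1 L
k = CL / Vd = 3.010 / 209.1 = 0.01440 h⁻¹
Between IV bolus doses, concentration decays as C = C₀·e^(−kτ), so C_peak/C_trough = e^(kτ).
τ_max = ln(C_peak/C_trough) / k = ln(49.5/11) / 0.01440 = 1.504 / 0.01440 = 104.4 h

104 h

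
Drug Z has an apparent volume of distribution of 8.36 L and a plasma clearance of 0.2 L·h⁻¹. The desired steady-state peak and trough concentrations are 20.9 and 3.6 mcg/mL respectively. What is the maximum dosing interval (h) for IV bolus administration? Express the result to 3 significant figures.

73.5 h

k = CL / Vd = 0.2000 / 8.360 = 0.02392 h⁻¹
Between IV bolus doses, concentration decays as C = C₀·e^(−kτ), so C_peak/C_trough = e^(kτ).
τ_max = ln(C_peak/C_trough) / k = ln(20.9/3.6) / 0.02392 = 1.759 / 0.02392 = 73.54 h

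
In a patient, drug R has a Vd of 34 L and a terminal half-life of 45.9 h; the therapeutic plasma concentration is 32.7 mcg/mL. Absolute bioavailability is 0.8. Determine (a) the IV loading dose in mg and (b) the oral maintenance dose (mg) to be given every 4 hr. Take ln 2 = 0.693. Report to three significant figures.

(a) 1110 mg; (b) 83.9 mg

LD = Vd × C = 34.00 × 32.7 = 1112 mg
CL = 0.693 × Vd / t½ = 0.693 × 34.00 / 45.9 = 0.5133 L/h
D = CL × Css × τ / F = 0.5133 × 32.7 × 4 / 0.8 = 83.92 mg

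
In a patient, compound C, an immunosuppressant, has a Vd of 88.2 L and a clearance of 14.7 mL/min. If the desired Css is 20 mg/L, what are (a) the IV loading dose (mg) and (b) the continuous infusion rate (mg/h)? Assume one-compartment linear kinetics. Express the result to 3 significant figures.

LD = Vd · C_target = 88.20 × 20 = 1764 mg
CL = 14.7 mL/min = 14.7 × 0.06 = 0.8820 L/h
Maintenance infusion rate = CL × Css = 0.8820 × 20 = 17.64 mg/h

(a) 1760 mg; (b) 17.6 mg/h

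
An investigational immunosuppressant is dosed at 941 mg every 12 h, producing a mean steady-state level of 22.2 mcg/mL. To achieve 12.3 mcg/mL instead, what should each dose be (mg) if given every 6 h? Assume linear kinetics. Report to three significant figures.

261 mg

For first-order elimination, Css ∝ F·D/(CL·τ); F and CL are unchanged, so Css ∝ D/τ.
D₂ = D₁ × (Css,target / Css,current) × (τ₂/τ₁) = 941 × (12.3/22.2) × (6/12) = 260.7 mg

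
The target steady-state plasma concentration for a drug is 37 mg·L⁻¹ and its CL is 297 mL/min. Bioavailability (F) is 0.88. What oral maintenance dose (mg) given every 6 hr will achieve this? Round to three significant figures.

4500 mg

CL = 297 mL/min = 297 × 0.06 = 17.82 L/h
D = CL × Css × τ / F = 17.82 × 37 × 6 / 0.88 = 4496 mg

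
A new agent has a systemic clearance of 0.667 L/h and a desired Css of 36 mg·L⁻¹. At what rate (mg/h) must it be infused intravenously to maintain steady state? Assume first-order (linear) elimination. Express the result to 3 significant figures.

24.0 mg/h

R₀ = 0.6670 × 36 = 24.01 mg/h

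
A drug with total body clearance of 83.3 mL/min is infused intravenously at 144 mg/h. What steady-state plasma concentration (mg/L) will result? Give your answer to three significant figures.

28.8 mg/L

Convert clearance: 83.3 mL/min × 60 min/h ÷ 1000 mL/L = 4.998 L/h
Css = rate / CL = 144 / 4.998 = 28.81 mg/L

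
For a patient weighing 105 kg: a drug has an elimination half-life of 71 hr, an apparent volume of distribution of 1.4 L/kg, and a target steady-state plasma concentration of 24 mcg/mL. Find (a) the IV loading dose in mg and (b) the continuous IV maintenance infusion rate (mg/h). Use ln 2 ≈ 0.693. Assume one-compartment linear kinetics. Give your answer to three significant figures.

Vd(total) = 105 kg × 1.4 L/kg = 147.0 L
LD = Vd × C = 147.0 × 24 = 3528 mg
CL = 0.693 × Vd / t½ = 0.693 × 147.0 / 71 = 1.435 L/h
Infusion rate = CL × Css = 1.435 × 24 = 34.44 mg/h

(a) 3530 mg; (b) 34.4 mg/h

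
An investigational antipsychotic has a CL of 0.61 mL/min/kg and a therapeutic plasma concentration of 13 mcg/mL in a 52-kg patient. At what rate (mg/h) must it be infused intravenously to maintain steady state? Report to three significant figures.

CL = 0.61 mL/min/kg × 52 kg = 31.72 mL/min = 31.72 × 60/1000 = 1.903 L/h
At steady state, infusion rate equals elimination rate: rate in = CL × Css.
Infusion rate = CL · Css = 1.903 L/h × 13 mg/L = 24.74 mg/h

24.7 mg/h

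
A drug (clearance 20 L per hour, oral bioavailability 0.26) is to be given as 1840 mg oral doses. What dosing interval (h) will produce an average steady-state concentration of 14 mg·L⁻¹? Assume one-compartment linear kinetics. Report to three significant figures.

F·D/τ = CL·Css → τ = F·D / (CL·Css).
τ = 0.26 × 1840 / (20 × 14) = 1.709 h

1.71 h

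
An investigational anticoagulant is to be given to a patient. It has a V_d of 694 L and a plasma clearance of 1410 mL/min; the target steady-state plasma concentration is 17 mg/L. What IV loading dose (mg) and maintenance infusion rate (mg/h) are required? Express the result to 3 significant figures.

Loading dose = Vd × C = 694.0 × 17 = 11800 mg
CL = 1410 mL/min = 1410 × 0.06 = 84.60 L/h
Maintenance infusion rate = CL × Css = 84.60 × 17 = 1438 mg/h

(a) 11800 mg; (b) 1440 mg/h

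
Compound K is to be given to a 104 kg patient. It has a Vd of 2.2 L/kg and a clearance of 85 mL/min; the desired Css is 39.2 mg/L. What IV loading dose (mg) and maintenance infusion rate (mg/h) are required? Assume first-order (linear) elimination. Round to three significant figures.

Vd(total) = 104 kg × 2.2 L/kg = 228.8 L
LD = Vd · C_target = 228.8 × 39.2 = 8969 mg
CL = 85 mL/min × 60/1000 = 5.100 L/h
Maintenance infusion rate = CL × Css = 5.100 × 39.2 = 199.9 mg/h

(a) 8970 mg; (b) 200 mg/h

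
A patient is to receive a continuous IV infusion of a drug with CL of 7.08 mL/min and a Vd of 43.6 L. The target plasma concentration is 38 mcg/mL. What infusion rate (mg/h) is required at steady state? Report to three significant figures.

16.1 mg/h

CL = 7.08 mL/min × 60/1000 = 0.4248 L/h
R₀ = 0.4248 × 38 = 16.14 mg/h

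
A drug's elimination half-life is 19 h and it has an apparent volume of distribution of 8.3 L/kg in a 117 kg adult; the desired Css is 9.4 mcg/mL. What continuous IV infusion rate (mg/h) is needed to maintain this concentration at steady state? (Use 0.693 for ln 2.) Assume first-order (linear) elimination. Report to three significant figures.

Vd(total) = 117 kg × 8.3 L/kg = 971.1 L
k = 0.693/19 = 0.03647 h⁻¹, so CL = k·Vd = 0.03647 × 971.1 = 35.42 L/h
Infusion rate = CL × Css = 35.42 × 9.4 = 332.9 mg/h

333 mg/h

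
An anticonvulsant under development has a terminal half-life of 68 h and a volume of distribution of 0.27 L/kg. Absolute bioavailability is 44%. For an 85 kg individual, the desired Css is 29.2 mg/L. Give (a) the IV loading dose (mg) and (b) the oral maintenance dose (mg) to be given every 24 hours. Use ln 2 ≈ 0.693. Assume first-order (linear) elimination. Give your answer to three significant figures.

(a) 670 mg; (b) 373 mg

Vd = 0.27 L/kg × 85 kg = 22.95 L
LD = Vd × C = 22.95 × 29.2 = 670.1 mg
CL = 0.693 × Vd / t½ = 0.693 × 22.95 / 68 = 0.2339 L/h
D = CL × Css × τ / F = 0.2339 × 29.2 × 24 / 0.44 = 372.5 mg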